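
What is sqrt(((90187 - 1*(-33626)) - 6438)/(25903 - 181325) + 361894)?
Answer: sqrt(8741892527953846)/155422 ≈ 601.58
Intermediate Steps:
sqrt(((90187 - 1*(-33626)) - 6438)/(25903 - 181325) + 361894) = sqrt(((90187 + 33626) - 6438)/(-155422) + 361894) = sqrt((123813 - 6438)*(-1/155422) + 361894) = sqrt(117375*(-1/155422) + 361894) = sqrt(-117375/155422 + 361894) = sqrt(56246171893/155422) = sqrt(8741892527953846)/155422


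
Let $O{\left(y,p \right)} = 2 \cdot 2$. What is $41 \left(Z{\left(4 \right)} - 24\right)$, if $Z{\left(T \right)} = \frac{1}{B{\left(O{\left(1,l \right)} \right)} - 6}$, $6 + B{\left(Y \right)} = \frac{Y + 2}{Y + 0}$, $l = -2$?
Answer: $- \frac{20746}{21} \approx -987.9$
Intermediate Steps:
$O{\left(y,p \right)} = 4$
$B{\left(Y \right)} = -6 + \frac{2 + Y}{Y}$ ($B{\left(Y \right)} = -6 + \frac{Y + 2}{Y + 0} = -6 + \frac{2 + Y}{Y}$)
$Z{\left(T \right)} = - \frac{2}{21}$ ($Z{\left(T \right)} = \frac{1}{\left(-5 + \frac{2}{4}\right) - 6} = \frac{1}{\left(-5 + 2 \cdot \frac{1}{4}\right) - 6} = \frac{1}{\left(-5 + \frac{1}{2}\right) - 6} = \frac{1}{- \frac{9}{2} - 6} = \frac{1}{- \frac{21}{2}} = - \frac{2}{21}$)
$41 \left(Z{\left(4 \right)} - 24\right) = 41 \left(- \frac{2}{21} - 24\right) = 41 \left(- \frac{506}{21}\right) = - \frac{20746}{21}$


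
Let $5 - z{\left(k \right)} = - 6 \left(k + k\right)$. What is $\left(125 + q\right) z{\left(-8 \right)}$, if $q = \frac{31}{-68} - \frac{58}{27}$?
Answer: $- \frac{20449429}{1836} \approx -11138.0$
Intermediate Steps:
$z{\left(k \right)} = 5 + 12 k$ ($z{\left(k \right)} = 5 - - 6 \left(k + k\right) = 5 - - 6 \cdot 2 k = 5 - - 12 k = 5 + 12 k$)
$q = - \frac{4781}{1836}$ ($q = 31 \left(- \frac{1}{68}\right) - \frac{58}{27} = - \frac{31}{68} - \frac{58}{27} = - \frac{4781}{1836} \approx -2.604$)
$\left(125 + q\right) z{\left(-8 \right)} = \left(125 - \frac{4781}{1836}\right) \left(5 + 12 \left(-8\right)\right) = \frac{224719 \left(5 - 96\right)}{1836} = \frac{224719}{1836} \left(-91\right) = - \frac{20449429}{1836}$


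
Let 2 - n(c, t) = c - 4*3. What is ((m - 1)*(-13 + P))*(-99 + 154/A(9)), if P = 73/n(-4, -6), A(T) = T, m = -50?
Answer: -2017169/54 ≈ -37355.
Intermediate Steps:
n(c, t) = 14 - c (n(c, t) = 2 - (c - 4*3) = 2 - (c - 12) = 2 - (-12 + c) = 2 + (12 - c) = 14 - c)
P = 73/18 (P = 73/(14 - 1*(-4)) = 73/(14 + 4) = 73/18 ≈ 4.0556)
((m - 1)*(-13 + P))*(-99 + 154/A(9)) = ((-50 - 1)*(-13 + 73/18))*(-99 + 154/9) = (-51*(-161/18))*(-99 + 154*(⅑)) = 2737*(-99 + 154/9)/6 = (2737/6)*(-737/9) = -2017169/54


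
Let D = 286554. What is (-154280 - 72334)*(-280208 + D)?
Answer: -1438092444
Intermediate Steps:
(-154280 - 72334)*(-280208 + D) = (-154280 - 72334)*(-280208 + 286554) = -226614*6346 = -1438092444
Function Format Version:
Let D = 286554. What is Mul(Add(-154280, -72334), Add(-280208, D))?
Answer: -1438092444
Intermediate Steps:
Mul(Add(-154280, -72334), Add(-280208, D)) = Mul(Add(-154280, -72334), Add(-280208, 286554)) = Mul(-226614, 6346) = -1438092444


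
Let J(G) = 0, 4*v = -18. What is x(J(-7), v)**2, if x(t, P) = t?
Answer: 0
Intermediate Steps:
v = -9/2 (v = (1/4)*(-18) = -9/2 ≈ -4.5000)
x(J(-7), v)**2 = 0**2 = 0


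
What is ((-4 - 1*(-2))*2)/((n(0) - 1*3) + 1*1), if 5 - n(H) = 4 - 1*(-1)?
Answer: 2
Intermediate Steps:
n(H) = 0 (n(H) = 5 - (4 - 1*(-1)) = 5 - (4 + 1) = 5 - 1*5 = 5 - 5 = 0)
((-4 - 1*(-2))*2)/((n(0) - 1*3) + 1*1) = ((-4 - 1*(-2))*2)/((0 - 1*3) + 1*1) = ((-4 + 2)*2)/((0 - 3) + 1) = (-2*2)/(-3 + 1) = -4/(-2) = -4*(-1/2) = 2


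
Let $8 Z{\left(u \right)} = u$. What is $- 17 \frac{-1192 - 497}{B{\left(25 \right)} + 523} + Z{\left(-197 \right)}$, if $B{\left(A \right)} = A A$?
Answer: $\frac{887}{2296} \approx 0.38632$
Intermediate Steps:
$B{\left(A \right)} = A^{2}$
$Z{\left(u \right)} = \frac{u}{8}$
$- 17 \frac{-1192 - 497}{B{\left(25 \right)} + 523} + Z{\left(-197 \right)} = - 17 \frac{-1192 - 497}{25^{2} + 523} + \frac{1}{8} \left(-197\right) = - 17 \left(- \frac{1689}{625 + 523}\right) - \frac{197}{8} = - 17 \left(- \frac{1689}{1148}\right) - \frac{197}{8} = - 17 \left(\left(-1689\right) \frac{1}{1148}\right) - \frac{197}{8} = \left(-17\right) \left(- \frac{1689}{1148}\right) - \frac{197}{8} = \frac{28713}{1148} - \frac{197}{8} = \frac{887}{2296}$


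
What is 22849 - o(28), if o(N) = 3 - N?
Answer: 22874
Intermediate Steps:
22849 - o(28) = 22849 - (3 - 1*28) = 22849 - (3 - 28) = 22849 - 1*(-25) = 22849 + 25 = 22874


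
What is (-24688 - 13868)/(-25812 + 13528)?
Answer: 9639/3071 ≈ 3.1387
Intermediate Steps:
(-24688 - 13868)/(-25812 + 13528) = -38556/(-12284) = -38556*(-1/12284) = 9639/3071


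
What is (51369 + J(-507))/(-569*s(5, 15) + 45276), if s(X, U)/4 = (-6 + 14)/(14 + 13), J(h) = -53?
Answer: 346383/301061 ≈ 1.1505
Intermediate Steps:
s(X, U) = 32/27 (s(X, U) = 4*((-6 + 14)/(14 + 13)) = 4*(8/27) = 32/27)
(51369 + J(-507))/(-569*s(5, 15) + 45276) = (51369 - 53)/(-569*32/27 + 45276) = 51316/(-18208/27 + 45276) = 51316/(1204244/27) = 51316*(27/1204244) = 346383/301061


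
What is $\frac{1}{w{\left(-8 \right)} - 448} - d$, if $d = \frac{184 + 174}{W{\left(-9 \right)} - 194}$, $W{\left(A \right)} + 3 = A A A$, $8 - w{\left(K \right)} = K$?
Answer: $\frac{76865}{200016} \approx 0.38429$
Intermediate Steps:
$w{\left(K \right)} = 8 - K$
$W{\left(A \right)} = -3 + A^{3}$ ($W{\left(A \right)} = -3 + A A A = -3 + A^{2} A = -3 + A^{3}$)
$d = - \frac{179}{463}$ ($d = \frac{184 + 174}{\left(-3 + \left(-9\right)^{3}\right) - 194} = \frac{358}{\left(-3 - 729\right) - 194} = \frac{358}{-732 - 194} = \frac{358}{-926} = 358 \left(- \frac{1}{926}\right) = - \frac{179}{463} \approx -0.38661$)
$\frac{1}{w{\left(-8 \right)} - 448} - d = \frac{1}{\left(8 - -8\right) - 448} - - \frac{179}{463} = \frac{1}{\left(8 + 8\right) - 448} + \frac{179}{463} = \frac{1}{16 - 448} + \frac{179}{463} = \frac{1}{-432} + \frac{179}{463} = - \frac{1}{432} + \frac{179}{463} = \frac{76865}{200016}$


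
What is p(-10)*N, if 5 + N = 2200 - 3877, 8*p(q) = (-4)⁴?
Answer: -53824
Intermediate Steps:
p(q) = 32 (p(q) = (⅛)*(-4)⁴ = (⅛)*256 = 32)
N = -1682 (N = -5 + (2200 - 3877) = -5 - 1677 = -1682)
p(-10)*N = 32*(-1682) = -53824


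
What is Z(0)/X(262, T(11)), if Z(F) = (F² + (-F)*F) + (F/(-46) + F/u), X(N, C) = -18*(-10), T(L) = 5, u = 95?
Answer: 0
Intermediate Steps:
X(N, C) = 180
Z(F) = -49*F/4370 (Z(F) = (F² + (-F)*F) + (F/(-46) + F/95) = (F² - F²) + (F*(-1/46) + F*(1/95)) = 0 + (-F/46 + F/95) = 0 - 49*F/4370 = -49*F/4370)
Z(0)/X(262, T(11)) = -49/4370*0/180 = 0*(1/180) = 0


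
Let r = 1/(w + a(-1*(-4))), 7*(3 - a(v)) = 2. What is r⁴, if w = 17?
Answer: 2401/362673936 ≈ 6.6203e-6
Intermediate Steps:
a(v) = 19/7 (a(v) = 3 - ⅐*2 = 3 - 2/7 = 19/7)
r = 7/138 (r = 1/(17 + 19/7) = 1/(138/7) = 7/138 ≈ 0.050725)
r⁴ = (7/138)⁴ = 2401/362673936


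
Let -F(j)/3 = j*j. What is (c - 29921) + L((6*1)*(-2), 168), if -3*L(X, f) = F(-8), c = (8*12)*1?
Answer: -29761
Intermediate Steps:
F(j) = -3*j² (F(j) = -3*j*j = -3*j²)
c = 96 (c = 96*1 = 96)
L(X, f) = 64 (L(X, f) = -(-1)*(-8)² = -(-1)*64 = -⅓*(-192) = 64)
(c - 29921) + L((6*1)*(-2), 168) = (96 - 29921) + 64 = -29825 + 64 = -29761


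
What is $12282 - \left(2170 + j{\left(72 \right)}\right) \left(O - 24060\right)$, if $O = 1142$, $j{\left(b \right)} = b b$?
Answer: $168551254$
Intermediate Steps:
$j{\left(b \right)} = b^{2}$
$12282 - \left(2170 + j{\left(72 \right)}\right) \left(O - 24060\right) = 12282 - \left(2170 + 72^{2}\right) \left(1142 - 24060\right) = 12282 - \left(2170 + 5184\right) \left(-22918\right) = 12282 - 7354 \left(-22918\right) = 12282 - -168538972 = 12282 + 168538972 = 168551254$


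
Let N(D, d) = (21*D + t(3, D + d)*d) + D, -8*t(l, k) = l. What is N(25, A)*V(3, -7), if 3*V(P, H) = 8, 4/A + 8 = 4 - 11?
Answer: 22004/15 ≈ 1466.9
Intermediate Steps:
A = -4/15 (A = 4/(-8 + (4 - 11)) = 4/(-8 - 7) = 4/(-15) = 4*(-1/15) = -4/15 ≈ -0.26667)
V(P, H) = 8/3 (V(P, H) = (⅓)*8 = 8/3)
t(l, k) = -l/8
N(D, d) = 22*D - 3*d/8 (N(D, d) = (21*D + (-⅛*3)*d) + D = (21*D - 3*d/8) + D = 22*D - 3*d/8)
N(25, A)*V(3, -7) = (22*25 - 3/8*(-4/15))*(8/3) = (550 + ⅒)*(8/3) = (5501/10)*(8/3) = 22004/15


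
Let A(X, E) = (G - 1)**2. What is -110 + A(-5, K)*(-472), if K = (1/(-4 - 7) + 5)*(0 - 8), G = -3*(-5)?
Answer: -92622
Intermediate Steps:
G = 15
K = -432/11 (K = (1/(-11) + 5)*(-8) = (-1/11 + 5)*(-8) = (54/11)*(-8) = -432/11 ≈ -39.273)
A(X, E) = 196 (A(X, E) = (15 - 1)**2 = 14**2 = 196)
-110 + A(-5, K)*(-472) = -110 + 196*(-472) = -110 - 92512 = -92622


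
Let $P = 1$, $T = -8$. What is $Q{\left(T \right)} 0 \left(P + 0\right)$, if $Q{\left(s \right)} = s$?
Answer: $0$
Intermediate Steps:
$Q{\left(T \right)} 0 \left(P + 0\right) = - 8 \cdot 0 \left(1 + 0\right) = - 8 \cdot 0 \cdot 1 = \left(-8\right) 0 = 0$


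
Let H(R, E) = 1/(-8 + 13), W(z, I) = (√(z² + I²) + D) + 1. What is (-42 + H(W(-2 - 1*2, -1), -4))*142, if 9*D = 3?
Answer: -29678/5 ≈ -5935.6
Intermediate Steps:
D = ⅓ (D = (⅑)*3 = ⅓ ≈ 0.33333)
W(z, I) = 4/3 + √(I² + z²) (W(z, I) = (√(z² + I²) + ⅓) + 1 = (√(I² + z²) + ⅓) + 1 = (⅓ + √(I² + z²)) + 1 = 4/3 + √(I² + z²))
H(R, E) = ⅕ (H(R, E) = 1/5 = ⅕)
(-42 + H(W(-2 - 1*2, -1), -4))*142 = (-42 + ⅕)*142 = -209/5*142 = -29678/5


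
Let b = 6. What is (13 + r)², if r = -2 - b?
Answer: 25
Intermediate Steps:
r = -8 (r = -2 - 1*6 = -2 - 6 = -8)
(13 + r)² = (13 - 8)² = 5² = 25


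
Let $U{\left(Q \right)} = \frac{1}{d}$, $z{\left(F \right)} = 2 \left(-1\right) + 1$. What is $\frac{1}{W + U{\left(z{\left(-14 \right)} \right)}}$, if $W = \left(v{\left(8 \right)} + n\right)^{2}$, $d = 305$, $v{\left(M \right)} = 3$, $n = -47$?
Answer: $\frac{305}{590481} \approx 0.00051653$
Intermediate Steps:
$z{\left(F \right)} = -1$ ($z{\left(F \right)} = -2 + 1 = -1$)
$U{\left(Q \right)} = \frac{1}{305}$
$W = 1936$ ($W = \left(3 - 47\right)^{2} = \left(-44\right)^{2} = 1936$)
$\frac{1}{W + U{\left(z{\left(-14 \right)} \right)}} = \frac{1}{1936 + \frac{1}{305}} = \frac{1}{\frac{590481}{305}} = \frac{305}{590481}$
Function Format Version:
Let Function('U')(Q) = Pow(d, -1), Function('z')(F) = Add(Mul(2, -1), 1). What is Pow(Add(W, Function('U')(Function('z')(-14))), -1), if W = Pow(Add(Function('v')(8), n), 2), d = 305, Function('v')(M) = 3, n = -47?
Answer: Rational(305, 590481) ≈ 0.00051653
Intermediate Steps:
Function('z')(F) = -1 (Function('z')(F) = Add(-2, 1) = -1)
Function('U')(Q) = Rational(1, 305) (Function('U')(Q) = Pow(305, -1) = Rational(1, 305))
W = 1936 (W = Pow(Add(3, -47), 2) = Pow(-44, 2) = 1936)
Pow(Add(W, Function('U')(Function('z')(-14))), -1) = Pow(Add(1936, Rational(1, 305)), -1) = Pow(Rational(590481, 305), -1) = Rational(305, 590481)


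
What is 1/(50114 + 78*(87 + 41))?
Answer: 1/60098 ≈ 1.6639e-5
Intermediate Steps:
1/(50114 + 78*(87 + 41)) = 1/(50114 + 78*128) = 1/(50114 + 9984) = 1/60098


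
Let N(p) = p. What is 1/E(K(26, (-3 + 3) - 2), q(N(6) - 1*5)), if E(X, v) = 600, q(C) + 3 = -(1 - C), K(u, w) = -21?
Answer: 1/600 ≈ 0.0016667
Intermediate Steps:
q(C) = -4 + C (q(C) = -3 - (1 - C) = -3 + (-1 + C) = -4 + C)
1/E(K(26, (-3 + 3) - 2), q(N(6) - 1*5)) = 1/600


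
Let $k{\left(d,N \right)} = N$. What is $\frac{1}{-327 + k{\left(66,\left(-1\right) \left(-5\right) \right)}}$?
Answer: $- \frac{1}{322} \approx -0.0031056$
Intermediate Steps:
$\frac{1}{-327 + k{\left(66,\left(-1\right) \left(-5\right) \right)}} = \frac{1}{-327 - -5} = \frac{1}{-327 + 5} = \frac{1}{-322} = - \frac{1}{322}$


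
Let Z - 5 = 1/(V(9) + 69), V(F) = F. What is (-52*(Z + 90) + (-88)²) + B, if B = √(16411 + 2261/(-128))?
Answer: 8410/3 + √4196694/16 ≈ 2931.4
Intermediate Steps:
Z = 391/78 (Z = 5 + 1/(9 + 69) = 5 + 1/78 = 391/78 ≈ 5.0128)
B = √4196694/16 (B = √(16411 + 2261*(-1/128)) = √(16411 - 2261/128) = √(2098347/128) = √4196694/16 ≈ 128.04)
(-52*(Z + 90) + (-88)²) + B = (-52*(391/78 + 90) + (-88)²) + √4196694/16 = (-52*7411/78 + 7744) + √4196694/16 = (-14822/3 + 7744) + √4196694/16 = 8410/3 + √4196694/16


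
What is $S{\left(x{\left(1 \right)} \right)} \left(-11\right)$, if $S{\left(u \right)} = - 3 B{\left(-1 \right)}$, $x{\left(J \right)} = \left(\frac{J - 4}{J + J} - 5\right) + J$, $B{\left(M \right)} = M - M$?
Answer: $0$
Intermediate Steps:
$B{\left(M \right)} = 0$
$x{\left(J \right)} = -5 + J + \frac{-4 + J}{2 J}$ ($x{\left(J \right)} = \left(\frac{-4 + J}{2 J} - 5\right) + J = \left(-5 + \frac{-4 + J}{2 J}\right) + J = -5 + J + \frac{-4 + J}{2 J}$)
$S{\left(u \right)} = 0$ ($S{\left(u \right)} = \left(-3\right) 0 = 0$)
$S{\left(x{\left(1 \right)} \right)} \left(-11\right) = 0 \left(-11\right) = 0$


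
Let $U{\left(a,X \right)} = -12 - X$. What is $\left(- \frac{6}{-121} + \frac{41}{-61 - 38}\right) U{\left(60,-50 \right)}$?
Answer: $- \frac{15086}{1089} \approx -13.853$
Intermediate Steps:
$\left(- \frac{6}{-121} + \frac{41}{-61 - 38}\right) U{\left(60,-50 \right)} = \left(- \frac{6}{-121} + \frac{41}{-61 - 38}\right) \left(-12 - -50\right) = \left(\left(-6\right) \left(- \frac{1}{121}\right) + \frac{41}{-99}\right) \left(-12 + 50\right) = \left(\frac{6}{121} + 41 \left(- \frac{1}{99}\right)\right) 38 = \left(\frac{6}{121} - \frac{41}{99}\right) 38 = \left(- \frac{397}{1089}\right) 38 = - \frac{15086}{1089}$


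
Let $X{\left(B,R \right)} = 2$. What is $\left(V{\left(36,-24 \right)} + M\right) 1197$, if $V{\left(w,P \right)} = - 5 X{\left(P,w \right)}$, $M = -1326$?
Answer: $-1599192$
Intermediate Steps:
$V{\left(w,P \right)} = -10$ ($V{\left(w,P \right)} = \left(-5\right) 2 = -10$)
$\left(V{\left(36,-24 \right)} + M\right) 1197 = \left(-10 - 1326\right) 1197 = \left(-1336\right) 1197 = -1599192$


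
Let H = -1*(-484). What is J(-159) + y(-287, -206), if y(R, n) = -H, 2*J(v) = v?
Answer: -1127/2 ≈ -563.50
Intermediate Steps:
H = 484
J(v) = v/2
y(R, n) = -484 (y(R, n) = -1*484 = -484)
J(-159) + y(-287, -206) = (½)*(-159) - 484 = -159/2 - 484 = -1127/2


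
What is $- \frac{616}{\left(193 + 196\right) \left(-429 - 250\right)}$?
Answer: $\frac{88}{37733} \approx 0.0023322$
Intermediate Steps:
$- \frac{616}{\left(193 + 196\right) \left(-429 - 250\right)} = - \frac{616}{389 \left(-679\right)} = - \frac{616}{-264131} = \left(-616\right) \left(- \frac{1}{264131}\right) = \frac{88}{37733}$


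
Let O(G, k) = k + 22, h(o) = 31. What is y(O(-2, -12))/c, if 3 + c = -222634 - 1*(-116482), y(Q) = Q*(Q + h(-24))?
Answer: -82/21231 ≈ -0.0038623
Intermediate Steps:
O(G, k) = 22 + k
y(Q) = Q*(31 + Q) (y(Q) = Q*(Q + 31) = Q*(31 + Q))
c = -106155 (c = -3 + (-222634 - 1*(-116482)) = -3 + (-222634 + 116482) = -3 - 106152 = -106155)
y(O(-2, -12))/c = ((22 - 12)*(31 + (22 - 12)))/(-106155) = (10*(31 + 10))*(-1/106155) = (10*41)*(-1/106155) = 410*(-1/106155) = -82/21231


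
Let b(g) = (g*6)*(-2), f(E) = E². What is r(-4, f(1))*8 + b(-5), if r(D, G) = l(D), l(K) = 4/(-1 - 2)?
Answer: 148/3 ≈ 49.333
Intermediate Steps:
l(K) = -4/3 (l(K) = 4/(-3) = 4*(-⅓) = -4/3)
r(D, G) = -4/3
b(g) = -12*g (b(g) = (6*g)*(-2) = -12*g)
r(-4, f(1))*8 + b(-5) = -4/3*8 - 12*(-5) = -32/3 + 60 = 148/3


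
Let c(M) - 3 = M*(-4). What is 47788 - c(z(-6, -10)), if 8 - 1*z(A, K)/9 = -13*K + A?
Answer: 43609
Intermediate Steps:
z(A, K) = 72 - 9*A + 117*K (z(A, K) = 72 - 9*(-13*K + A) = 72 - 9*(A - 13*K) = 72 + (-9*A + 117*K) = 72 - 9*A + 117*K)
c(M) = 3 - 4*M (c(M) = 3 + M*(-4) = 3 - 4*M)
47788 - c(z(-6, -10)) = 47788 - (3 - 4*(72 - 9*(-6) + 117*(-10))) = 47788 - (3 - 4*(72 + 54 - 1170)) = 47788 - (3 - 4*(-1044)) = 47788 - (3 + 4176) = 47788 - 1*4179 = 47788 - 4179 = 43609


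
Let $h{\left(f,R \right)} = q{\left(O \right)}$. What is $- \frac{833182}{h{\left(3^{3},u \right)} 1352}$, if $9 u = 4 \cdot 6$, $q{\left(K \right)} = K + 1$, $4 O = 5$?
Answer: $- \frac{416591}{1521} \approx -273.89$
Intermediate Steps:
$O = \frac{5}{4}$ ($O = \frac{1}{4} \cdot 5 = \frac{5}{4} \approx 1.25$)
$q{\left(K \right)} = 1 + K$
$u = \frac{8}{3}$ ($u = \frac{4 \cdot 6}{9} = \frac{1}{9} \cdot 24 = \frac{8}{3} \approx 2.6667$)
$h{\left(f,R \right)} = \frac{9}{4}$ ($h{\left(f,R \right)} = 1 + \frac{5}{4} = \frac{9}{4}$)
$- \frac{833182}{h{\left(3^{3},u \right)} 1352} = - \frac{833182}{\frac{9}{4} \cdot 1352} = - \frac{833182}{3042} = \left(-833182\right) \frac{1}{3042} = - \frac{416591}{1521}$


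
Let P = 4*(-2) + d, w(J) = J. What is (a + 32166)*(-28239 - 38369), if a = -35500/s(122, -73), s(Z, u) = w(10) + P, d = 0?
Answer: -960220928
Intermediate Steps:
P = -8 (P = 4*(-2) + 0 = -8 + 0 = -8)
s(Z, u) = 2 (s(Z, u) = 10 - 8 = 2)
a = -17750 (a = -35500/2 = -35500*½ = -17750)
(a + 32166)*(-28239 - 38369) = (-17750 + 32166)*(-28239 - 38369) = 14416*(-66608) = -960220928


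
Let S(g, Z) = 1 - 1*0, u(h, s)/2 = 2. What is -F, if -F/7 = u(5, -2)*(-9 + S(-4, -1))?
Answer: -224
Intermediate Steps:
u(h, s) = 4 (u(h, s) = 2*2 = 4)
S(g, Z) = 1 (S(g, Z) = 1 + 0 = 1)
F = 224 (F = -28*(-9 + 1) = -28*(-8) = -7*(-32) = 224)
-F = -1*224 = -224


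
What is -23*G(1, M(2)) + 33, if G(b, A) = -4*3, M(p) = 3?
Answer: 309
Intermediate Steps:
G(b, A) = -12
-23*G(1, M(2)) + 33 = -23*(-12) + 33 = 276 + 33 = 309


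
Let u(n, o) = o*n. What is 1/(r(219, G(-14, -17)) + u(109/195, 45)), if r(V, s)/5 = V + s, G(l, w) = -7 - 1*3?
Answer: 13/13912 ≈ 0.00093445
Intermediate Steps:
G(l, w) = -10 (G(l, w) = -7 - 3 = -10)
u(n, o) = n*o
r(V, s) = 5*V + 5*s (r(V, s) = 5*(V + s) = 5*V + 5*s)
1/(r(219, G(-14, -17)) + u(109/195, 45)) = 1/((5*219 + 5*(-10)) + (109/195)*45) = 1/((1095 - 50) + (109*(1/195))*45) = 1/(1045 + (109/195)*45) = 1/(1045 + 327/13) = 1/(13912/13) = 13/13912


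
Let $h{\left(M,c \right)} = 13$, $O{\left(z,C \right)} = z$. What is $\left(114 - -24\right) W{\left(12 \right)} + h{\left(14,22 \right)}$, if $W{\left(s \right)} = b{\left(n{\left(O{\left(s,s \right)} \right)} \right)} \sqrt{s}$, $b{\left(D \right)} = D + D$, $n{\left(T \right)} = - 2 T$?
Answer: $13 - 13248 \sqrt{3} \approx -22933.0$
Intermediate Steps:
$b{\left(D \right)} = 2 D$
$W{\left(s \right)} = - 4 s^{\frac{3}{2}}$ ($W{\left(s \right)} = 2 \left(- 2 s\right) \sqrt{s} = - 4 s \sqrt{s} = - 4 s^{\frac{3}{2}}$)
$\left(114 - -24\right) W{\left(12 \right)} + h{\left(14,22 \right)} = \left(114 - -24\right) \left(- 4 \cdot 12^{\frac{3}{2}}\right) + 13 = \left(114 + 24\right) \left(- 4 \cdot 24 \sqrt{3}\right) + 13 = 138 \left(- 96 \sqrt{3}\right) + 13 = - 13248 \sqrt{3} + 13 = 13 - 13248 \sqrt{3}$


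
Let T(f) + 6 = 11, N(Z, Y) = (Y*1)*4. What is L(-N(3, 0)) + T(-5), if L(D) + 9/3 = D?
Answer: 2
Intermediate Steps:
N(Z, Y) = 4*Y (N(Z, Y) = Y*4 = 4*Y)
T(f) = 5 (T(f) = -6 + 11 = 5)
L(D) = -3 + D
L(-N(3, 0)) + T(-5) = (-3 - 4*0) + 5 = (-3 - 1*0) + 5 = (-3 + 0) + 5 = -3 + 5 = 2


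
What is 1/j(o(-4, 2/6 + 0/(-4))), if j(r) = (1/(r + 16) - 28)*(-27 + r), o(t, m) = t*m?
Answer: 132/104465 ≈ 0.0012636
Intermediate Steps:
o(t, m) = m*t
j(r) = (-28 + 1/(16 + r))*(-27 + r) (j(r) = (1/(16 + r) - 28)*(-27 + r) = (-28 + 1/(16 + r))*(-27 + r))
1/j(o(-4, 2/6 + 0/(-4))) = 1/((12069 - 28*16*(2/6 + 0/(-4))**2 + 309*((2/6 + 0/(-4))*(-4)))/(16 + (2/6 + 0/(-4))*(-4))) = 1/((12069 - 28*16*(2*(1/6) + 0*(-1/4))**2 + 309*((2*(1/6) + 0*(-1/4))*(-4)))/(16 + (2*(1/6) + 0*(-1/4))*(-4))) = 1/((12069 - 28*16*(1/3 + 0)**2 + 309*((1/3 + 0)*(-4)))/(16 + (1/3 + 0)*(-4))) = 1/((12069 - 28*((1/3)*(-4))**2 + 309*((1/3)*(-4)))/(16 + (1/3)*(-4))) = 1/((12069 - 28*(-4/3)**2 + 309*(-4/3))/(16 - 4/3)) = 1/((12069 - 28*16/9 - 412)/(44/3)) = 1/(3*(12069 - 448/9 - 412)/44) = 1/((3/44)*(104465/9)) = 1/(104465/132) = 132/104465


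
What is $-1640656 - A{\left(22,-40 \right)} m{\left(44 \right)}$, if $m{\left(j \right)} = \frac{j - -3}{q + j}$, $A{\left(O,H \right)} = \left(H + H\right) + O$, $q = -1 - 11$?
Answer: $- \frac{26249133}{16} \approx -1.6406 \cdot 10^{6}$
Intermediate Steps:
$q = -12$ ($q = -1 - 11 = -12$)
$A{\left(O,H \right)} = O + 2 H$ ($A{\left(O,H \right)} = 2 H + O = O + 2 H$)
$m{\left(j \right)} = \frac{3 + j}{-12 + j}$ ($m{\left(j \right)} = \frac{j - -3}{-12 + j} = \frac{j + 3}{-12 + j} = \frac{3 + j}{-12 + j}$)
$-1640656 - A{\left(22,-40 \right)} m{\left(44 \right)} = -1640656 - \left(22 + 2 \left(-40\right)\right) \frac{3 + 44}{-12 + 44} = -1640656 - \left(22 - 80\right) \frac{1}{32} \cdot 47 = -1640656 - - 58 \cdot \frac{1}{32} \cdot 47 = -1640656 - \left(-58\right) \frac{47}{32} = -1640656 - - \frac{1363}{16} = -1640656 + \frac{1363}{16} = - \frac{26249133}{16}$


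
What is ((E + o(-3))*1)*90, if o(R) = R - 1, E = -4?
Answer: -720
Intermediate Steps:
o(R) = -1 + R
((E + o(-3))*1)*90 = ((-4 + (-1 - 3))*1)*90 = ((-4 - 4)*1)*90 = -8*1*90 = -8*90 = -720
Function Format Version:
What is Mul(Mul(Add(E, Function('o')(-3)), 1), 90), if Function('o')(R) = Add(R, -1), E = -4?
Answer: -720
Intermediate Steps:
Function('o')(R) = Add(-1, R)
Mul(Mul(Add(E, Function('o')(-3)), 1), 90) = Mul(Mul(Add(-4, Add(-1, -3)), 1), 90) = Mul(Mul(Add(-4, -4), 1), 90) = Mul(Mul(-8, 1), 90) = Mul(-8, 90) = -720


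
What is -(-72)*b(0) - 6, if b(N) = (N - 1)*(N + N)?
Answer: -6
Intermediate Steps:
b(N) = 2*N*(-1 + N) (b(N) = (-1 + N)*(2*N) = 2*N*(-1 + N))
-(-72)*b(0) - 6 = -(-72)*2*0*(-1 + 0) - 6 = -(-72)*2*0*(-1) - 6 = -(-72)*0 - 6 = -24*0 - 6 = 0 - 6 = -6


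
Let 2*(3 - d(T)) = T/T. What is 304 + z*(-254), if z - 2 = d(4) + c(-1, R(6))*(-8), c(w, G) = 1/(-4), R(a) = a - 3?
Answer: -1347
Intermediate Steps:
d(T) = 5/2 (d(T) = 3 - T/(2*T) = 3 - ½*1 = 3 - ½ = 5/2)
R(a) = -3 + a
c(w, G) = -¼
z = 13/2 (z = 2 + (5/2 - ¼*(-8)) = 2 + (5/2 + 2) = 2 + 9/2 = 13/2 ≈ 6.5000)
304 + z*(-254) = 304 + (13/2)*(-254) = 304 - 1651 = -1347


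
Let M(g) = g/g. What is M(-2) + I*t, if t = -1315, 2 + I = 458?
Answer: -599639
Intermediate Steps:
I = 456 (I = -2 + 458 = 456)
M(g) = 1
M(-2) + I*t = 1 + 456*(-1315) = 1 - 599640 = -599639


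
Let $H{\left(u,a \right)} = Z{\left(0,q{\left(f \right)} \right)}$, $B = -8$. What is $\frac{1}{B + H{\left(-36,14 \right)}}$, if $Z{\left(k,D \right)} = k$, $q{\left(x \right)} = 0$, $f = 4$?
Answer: $- \frac{1}{8} \approx -0.125$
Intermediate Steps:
$H{\left(u,a \right)} = 0$
$\frac{1}{B + H{\left(-36,14 \right)}} = \frac{1}{-8 + 0} = \frac{1}{-8} = - \frac{1}{8}$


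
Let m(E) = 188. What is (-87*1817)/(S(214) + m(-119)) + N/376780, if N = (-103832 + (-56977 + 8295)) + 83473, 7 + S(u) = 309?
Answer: -5959483571/18462220 ≈ -322.79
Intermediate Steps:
S(u) = 302 (S(u) = -7 + 309 = 302)
N = -69041 (N = (-103832 - 48682) + 83473 = -152514 + 83473 = -69041)
(-87*1817)/(S(214) + m(-119)) + N/376780 = (-87*1817)/(302 + 188) - 69041/376780 = -158079/490 - 69041*1/376780 = -158079*1/490 - 69041/376780 = -158079/490 - 69041/376780 = -5959483571/18462220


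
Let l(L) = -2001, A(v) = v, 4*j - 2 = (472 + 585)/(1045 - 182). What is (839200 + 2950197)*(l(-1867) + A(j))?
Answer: -26164531994593/3452 ≈ -7.5795e+9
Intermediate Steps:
j = 2783/3452 (j = ½ + ((472 + 585)/(1045 - 182))/4 = ½ + (1057/863)/4 = ½ + (1057*(1/863))/4 = ½ + (¼)*(1057/863) = ½ + 1057/3452 = 2783/3452 ≈ 0.80620)
(839200 + 2950197)*(l(-1867) + A(j)) = (839200 + 2950197)*(-2001 + 2783/3452) = 3789397*(-6904669/3452) = -26164531994593/3452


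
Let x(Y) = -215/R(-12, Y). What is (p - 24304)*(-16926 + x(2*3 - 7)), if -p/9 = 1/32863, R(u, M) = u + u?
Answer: 324280346887249/788712 ≈ 4.1115e+8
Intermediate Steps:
R(u, M) = 2*u
p = -9/32863 ≈ -0.00027386
x(Y) = 215/24 (x(Y) = -215/(2*(-12)) = -215/(-24) = -215*(-1/24) = 215/24)
(p - 24304)*(-16926 + x(2*3 - 7)) = (-9/32863 - 24304)*(-16926 + 215/24) = -798702361/32863*(-406009/24) = 324280346887249/788712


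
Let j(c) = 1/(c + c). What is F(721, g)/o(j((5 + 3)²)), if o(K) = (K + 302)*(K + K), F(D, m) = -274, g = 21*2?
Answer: -2244608/38657 ≈ -58.065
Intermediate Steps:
g = 42
j(c) = 1/(2*c)
o(K) = 2*K*(302 + K) (o(K) = (302 + K)*(2*K) = 2*K*(302 + K))
F(721, g)/o(j((5 + 3)²)) = -274*(5 + 3)²/(302 + 1/(2*((5 + 3)²))) = -274*64/(302 + 1/(2*(8²))) = -274*64/(302 + (½)/64) = -274*64/(302 + (½)*(1/64)) = -274*64/(302 + 1/128) = -274/(2*(1/128)*(38657/128)) = -274/38657/8192 = -274*8192/38657 = -2244608/38657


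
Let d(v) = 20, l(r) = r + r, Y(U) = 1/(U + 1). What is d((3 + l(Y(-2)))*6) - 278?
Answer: -258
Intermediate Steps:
Y(U) = 1/(1 + U)
l(r) = 2*r
d((3 + l(Y(-2)))*6) - 278 = 20 - 278 = -258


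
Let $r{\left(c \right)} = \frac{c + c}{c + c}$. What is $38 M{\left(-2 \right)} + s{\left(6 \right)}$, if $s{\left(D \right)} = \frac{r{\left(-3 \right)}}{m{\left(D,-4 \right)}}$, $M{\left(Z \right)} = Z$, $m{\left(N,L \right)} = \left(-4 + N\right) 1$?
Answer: $- \frac{151}{2} \approx -75.5$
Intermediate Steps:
$m{\left(N,L \right)} = -4 + N$
$r{\left(c \right)} = 1$ ($r{\left(c \right)} = \frac{2 c}{2 c} = 2 c \frac{1}{2 c} = 1$)
$s{\left(D \right)} = \frac{1}{-4 + D}$ ($s{\left(D \right)} = 1 \frac{1}{-4 + D} = \frac{1}{-4 + D}$)
$38 M{\left(-2 \right)} + s{\left(6 \right)} = 38 \left(-2\right) + \frac{1}{-4 + 6} = -76 + \frac{1}{2} = - \frac{151}{2}$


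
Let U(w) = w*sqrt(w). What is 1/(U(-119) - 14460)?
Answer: I/(-14460*I + 119*sqrt(119)) ≈ -6.8603e-5 + 6.1588e-6*I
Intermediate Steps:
U(w) = w**(3/2)
1/(U(-119) - 14460) = 1/((-119)**(3/2) - 14460) = 1/(-119*I*sqrt(119) - 14460) = 1/(-14460 - 119*I*sqrt(119))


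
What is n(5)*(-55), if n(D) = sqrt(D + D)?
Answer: -55*sqrt(10) ≈ -173.93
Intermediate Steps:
n(D) = sqrt(2)*sqrt(D) (n(D) = sqrt(2*D) = sqrt(2)*sqrt(D))
n(5)*(-55) = (sqrt(2)*sqrt(5))*(-55) = sqrt(10)*(-55) = -55*sqrt(10)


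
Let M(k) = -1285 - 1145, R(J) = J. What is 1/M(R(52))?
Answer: -1/2430 ≈ -0.00041152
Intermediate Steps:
M(k) = -2430
1/M(R(52)) = 1/(-2430) = -1/2430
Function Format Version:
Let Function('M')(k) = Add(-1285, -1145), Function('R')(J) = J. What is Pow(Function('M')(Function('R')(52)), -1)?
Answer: Rational(-1, 2430) ≈ -0.00041152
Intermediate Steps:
Function('M')(k) = -2430
Pow(Function('M')(Function('R')(52)), -1) = Pow(-2430, -1) = Rational(-1, 2430)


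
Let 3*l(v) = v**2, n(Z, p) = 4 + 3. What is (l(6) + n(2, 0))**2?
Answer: 361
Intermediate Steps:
n(Z, p) = 7
l(v) = v**2/3
(l(6) + n(2, 0))**2 = ((1/3)*6**2 + 7)**2 = ((1/3)*36 + 7)**2 = (12 + 7)**2 = 19**2 = 361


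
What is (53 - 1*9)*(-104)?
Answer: -4576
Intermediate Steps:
(53 - 1*9)*(-104) = (53 - 9)*(-104) = 44*(-104) = -4576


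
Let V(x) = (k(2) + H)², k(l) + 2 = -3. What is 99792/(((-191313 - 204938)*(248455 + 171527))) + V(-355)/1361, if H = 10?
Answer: 693386895023/37749214877167 ≈ 0.018368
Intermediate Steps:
k(l) = -5 (k(l) = -2 - 3 = -5)
V(x) = 25 (V(x) = (-5 + 10)² = 5² = 25)
99792/(((-191313 - 204938)*(248455 + 171527))) + V(-355)/1361 = 99792/(((-191313 - 204938)*(248455 + 171527))) + 25/1361 = 99792/((-396251*419982)) + 25*(1/1361) = 99792/(-166418287482) + 25/1361 = 99792*(-1/166418287482) + 25/1361 = -16632/27736381247 + 25/1361 = 693386895023/37749214877167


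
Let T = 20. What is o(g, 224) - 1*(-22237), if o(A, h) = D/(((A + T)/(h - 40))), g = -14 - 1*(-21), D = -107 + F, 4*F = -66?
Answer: 577675/27 ≈ 21395.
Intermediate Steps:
F = -33/2 (F = (¼)*(-66) = -33/2 ≈ -16.500)
D = -247/2 (D = -107 - 33/2 = -247/2 ≈ -123.50)
g = 7 (g = -14 + 21 = 7)
o(A, h) = -247*(-40 + h)/(2*(20 + A)) (o(A, h) = -247*(h - 40)/(A + 20)/2 = -247*(-40 + h)/(20 + A)/2 = -247*(-40 + h)/(2*(20 + A)))
o(g, 224) - 1*(-22237) = 247*(40 - 1*224)/(2*(20 + 7)) - 1*(-22237) = (247/2)*(40 - 224)/27 + 22237 = (247/2)*(1/27)*(-184) + 22237 = -22724/27 + 22237 = 577675/27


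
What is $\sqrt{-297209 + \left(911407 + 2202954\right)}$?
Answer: $8 \sqrt{44018} \approx 1678.4$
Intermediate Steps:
$\sqrt{-297209 + \left(911407 + 2202954\right)} = \sqrt{-297209 + 3114361} = \sqrt{2817152} = 8 \sqrt{44018}$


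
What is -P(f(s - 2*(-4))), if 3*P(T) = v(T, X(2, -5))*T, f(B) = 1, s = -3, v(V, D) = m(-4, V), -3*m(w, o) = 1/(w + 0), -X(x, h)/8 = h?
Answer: -1/36 ≈ -0.027778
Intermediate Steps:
X(x, h) = -8*h
m(w, o) = -1/(3*w) (m(w, o) = -1/(3*(w + 0)) = -1/(3*w))
v(V, D) = 1/12 (v(V, D) = -1/3/(-4) = -1/3*(-1/4) = 1/12)
P(T) = T/36 (P(T) = (T/12)/3 = T/36)
-P(f(s - 2*(-4))) = -1/36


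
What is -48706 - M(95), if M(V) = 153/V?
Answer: -4627223/95 ≈ -48708.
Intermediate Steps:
-48706 - M(95) = -48706 - 153/95 = -4627223/95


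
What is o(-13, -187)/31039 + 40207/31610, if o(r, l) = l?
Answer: 1242074003/981142790 ≈ 1.2659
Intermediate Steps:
o(-13, -187)/31039 + 40207/31610 = -187/31039 + 40207/31610 = 1242074003/981142790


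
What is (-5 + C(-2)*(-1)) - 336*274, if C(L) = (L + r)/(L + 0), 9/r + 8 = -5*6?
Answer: -6997329/76 ≈ -92070.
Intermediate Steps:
r = -9/38 (r = 9/(-8 - 5*6) = 9/(-8 - 30) = 9/(-38) = 9*(-1/38) = -9/38 ≈ -0.23684)
C(L) = (-9/38 + L)/L (C(L) = (L - 9/38)/(L + 0) = (-9/38 + L)/L)
(-5 + C(-2)*(-1)) - 336*274 = (-5 + ((-9/38 - 2)/(-2))*(-1)) - 336*274 = (-5 - ½*(-85/38)*(-1)) - 92064 = (-5 + (85/76)*(-1)) - 92064 = (-5 - 85/76) - 92064 = -465/76 - 92064 = -6997329/76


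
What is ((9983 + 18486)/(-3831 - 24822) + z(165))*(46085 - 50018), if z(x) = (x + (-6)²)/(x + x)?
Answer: 1588720929/1050610 ≈ 1512.2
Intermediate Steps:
z(x) = (36 + x)/(2*x) (z(x) = (x + 36)/((2*x)) = (36 + x)*(1/(2*x)) = (36 + x)/(2*x))
((9983 + 18486)/(-3831 - 24822) + z(165))*(46085 - 50018) = ((9983 + 18486)/(-3831 - 24822) + (½)*(36 + 165)/165)*(46085 - 50018) = (28469/(-28653) + (½)*(1/165)*201)*(-3933) = (28469*(-1/28653) + 67/110)*(-3933) = (-28469/28653 + 67/110)*(-3933) = -1211839/3151830*(-3933) = 1588720929/1050610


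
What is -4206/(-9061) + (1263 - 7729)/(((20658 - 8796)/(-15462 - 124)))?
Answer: 456604549604/53740791 ≈ 8496.4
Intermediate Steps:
-4206/(-9061) + (1263 - 7729)/(((20658 - 8796)/(-15462 - 124))) = -4206*(-1/9061) - 6466/(11862/(-15586)) = 4206/9061 - 6466/(11862*(-1/15586)) = 4206/9061 - 6466/(-5931/7793) = 4206/9061 - 6466*(-7793/5931) = 4206/9061 + 50389538/5931 = 456604549604/53740791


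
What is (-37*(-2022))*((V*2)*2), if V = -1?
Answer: -299256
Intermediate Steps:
(-37*(-2022))*((V*2)*2) = (-37*(-2022))*(-1*2*2) = 74814*(-2*2) = 74814*(-4) = -299256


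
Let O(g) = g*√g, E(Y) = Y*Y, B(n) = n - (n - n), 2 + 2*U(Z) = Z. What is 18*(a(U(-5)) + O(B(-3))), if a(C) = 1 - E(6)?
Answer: -630 - 54*I*√3 ≈ -630.0 - 93.531*I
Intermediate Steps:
U(Z) = -1 + Z/2
B(n) = n (B(n) = n - 1*0 = n + 0 = n)
E(Y) = Y²
a(C) = -35 (a(C) = 1 - 1*6² = 1 - 1*36 = 1 - 36 = -35)
O(g) = g^(3/2)
18*(a(U(-5)) + O(B(-3))) = 18*(-35 + (-3)^(3/2)) = 18*(-35 - 3*I*√3) = -630 - 54*I*√3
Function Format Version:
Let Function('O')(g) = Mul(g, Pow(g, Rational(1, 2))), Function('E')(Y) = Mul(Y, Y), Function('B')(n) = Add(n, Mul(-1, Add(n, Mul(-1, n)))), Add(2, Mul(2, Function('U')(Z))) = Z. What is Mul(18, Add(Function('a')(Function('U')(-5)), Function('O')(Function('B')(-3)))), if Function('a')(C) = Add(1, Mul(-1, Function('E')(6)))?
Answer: Add(-630, Mul(-54, I, Pow(3, Rational(1, 2)))) ≈ Add(-630.00, Mul(-93.531, I))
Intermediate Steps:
Function('U')(Z) = Add(-1, Mul(Rational(1, 2), Z))
Function('B')(n) = n (Function('B')(n) = Add(n, Mul(-1, 0)) = Add(n, 0) = n)
Function('E')(Y) = Pow(Y, 2)
Function('a')(C) = -35 (Function('a')(C) = Add(1, Mul(-1, Pow(6, 2))) = Add(1, Mul(-1, 36)) = Add(1, -36) = -35)
Function('O')(g) = Pow(g, Rational(3, 2))
Mul(18, Add(Function('a')(Function('U')(-5)), Function('O')(Function('B')(-3)))) = Mul(18, Add(-35, Pow(-3, Rational(3, 2)))) = Mul(18, Add(-35, Mul(-3, I, Pow(3, Rational(1, 2))))) = Add(-630, Mul(-54, I, Pow(3, Rational(1, 2))))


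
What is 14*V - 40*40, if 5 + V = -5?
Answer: -1740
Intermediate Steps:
V = -10 (V = -5 - 5 = -10)
14*V - 40*40 = 14*(-10) - 40*40 = -140 - 1600 = -1740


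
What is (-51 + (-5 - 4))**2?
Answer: 3600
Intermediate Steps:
(-51 + (-5 - 4))**2 = (-51 - 9)**2 = (-60)**2 = 3600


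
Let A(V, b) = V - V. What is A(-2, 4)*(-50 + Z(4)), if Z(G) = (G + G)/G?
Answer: 0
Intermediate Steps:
A(V, b) = 0
Z(G) = 2 (Z(G) = (2*G)/G = 2)
A(-2, 4)*(-50 + Z(4)) = 0*(-50 + 2) = 0*(-48) = 0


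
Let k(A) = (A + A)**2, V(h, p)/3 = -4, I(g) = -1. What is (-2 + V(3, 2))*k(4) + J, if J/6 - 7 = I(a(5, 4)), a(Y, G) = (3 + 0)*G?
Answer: -860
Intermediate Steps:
a(Y, G) = 3*G
V(h, p) = -12 (V(h, p) = 3*(-4) = -12)
J = 36 (J = 42 + 6*(-1) = 42 - 6 = 36)
k(A) = 4*A**2 (k(A) = (2*A)**2 = 4*A**2)
(-2 + V(3, 2))*k(4) + J = (-2 - 12)*(4*4**2) + 36 = -56*16 + 36 = -14*64 + 36 = -896 + 36 = -860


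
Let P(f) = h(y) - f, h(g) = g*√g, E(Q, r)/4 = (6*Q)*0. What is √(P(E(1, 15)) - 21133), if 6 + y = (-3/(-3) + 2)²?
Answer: √(-21133 + 3*√3) ≈ 145.35*I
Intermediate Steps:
y = 3 (y = -6 + (-3/(-3) + 2)² = -6 + (-3*(-⅓) + 2)² = -6 + (1 + 2)² = -6 + 3² = -6 + 9 = 3)
E(Q, r) = 0 (E(Q, r) = 4*((6*Q)*0) = 4*0 = 0)
h(g) = g^(3/2)
P(f) = -f + 3*√3 (P(f) = 3^(3/2) - f = 3*√3 - f = -f + 3*√3)
√(P(E(1, 15)) - 21133) = √((-1*0 + 3*√3) - 21133) = √((0 + 3*√3) - 21133) = √(3*√3 - 21133) = √(-21133 + 3*√3)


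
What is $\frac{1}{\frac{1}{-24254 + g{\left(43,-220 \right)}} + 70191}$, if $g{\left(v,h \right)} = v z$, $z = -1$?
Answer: $\frac{24297}{1705430726} \approx 1.4247 \cdot 10^{-5}$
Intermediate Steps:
$g{\left(v,h \right)} = - v$ ($g{\left(v,h \right)} = v \left(-1\right) = - v$)
$\frac{1}{\frac{1}{-24254 + g{\left(43,-220 \right)}} + 70191} = \frac{1}{\frac{1}{-24254 - 43} + 70191} = \frac{1}{\frac{1}{-24297} + 70191} = \frac{1}{- \frac{1}{24297} + 70191} = \frac{1}{\frac{1705430726}{24297}} = \frac{24297}{1705430726}$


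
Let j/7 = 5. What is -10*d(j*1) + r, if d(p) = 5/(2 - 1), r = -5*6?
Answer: -80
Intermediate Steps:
j = 35 (j = 7*5 = 35)
r = -30
d(p) = 5 (d(p) = 5/1 = 1*5 = 5)
-10*d(j*1) + r = -10*5 - 30 = -50 - 30 = -80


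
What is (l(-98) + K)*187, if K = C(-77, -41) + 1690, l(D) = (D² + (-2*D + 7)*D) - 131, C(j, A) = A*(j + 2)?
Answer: -1057672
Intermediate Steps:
C(j, A) = A*(2 + j)
l(D) = -131 + D² + D*(7 - 2*D) (l(D) = (D² + (7 - 2*D)*D) - 131 = (D² + D*(7 - 2*D)) - 131 = -131 + D² + D*(7 - 2*D))
K = 4765 (K = -41*(2 - 77) + 1690 = -41*(-75) + 1690 = 3075 + 1690 = 4765)
(l(-98) + K)*187 = ((-131 - 1*(-98)² + 7*(-98)) + 4765)*187 = ((-131 - 1*9604 - 686) + 4765)*187 = ((-131 - 9604 - 686) + 4765)*187 = (-10421 + 4765)*187 = -5656*187 = -1057672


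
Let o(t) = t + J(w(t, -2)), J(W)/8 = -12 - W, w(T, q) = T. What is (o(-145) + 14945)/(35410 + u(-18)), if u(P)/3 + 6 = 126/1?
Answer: 7932/17885 ≈ 0.44350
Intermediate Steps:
J(W) = -96 - 8*W (J(W) = 8*(-12 - W) = -96 - 8*W)
o(t) = -96 - 7*t (o(t) = t + (-96 - 8*t) = -96 - 7*t)
u(P) = 360 (u(P) = -18 + 3*(126/1) = -18 + 3*(126*1) = -18 + 3*126 = -18 + 378 = 360)
(o(-145) + 14945)/(35410 + u(-18)) = ((-96 - 7*(-145)) + 14945)/(35410 + 360) = ((-96 + 1015) + 14945)/35770 = (919 + 14945)*(1/35770) = 15864*(1/35770) = 7932/17885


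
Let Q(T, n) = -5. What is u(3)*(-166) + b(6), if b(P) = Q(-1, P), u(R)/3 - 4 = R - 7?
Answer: -5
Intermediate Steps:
u(R) = -9 + 3*R (u(R) = 12 + 3*(R - 7) = 12 + 3*(-7 + R) = 12 + (-21 + 3*R) = -9 + 3*R)
b(P) = -5
u(3)*(-166) + b(6) = (-9 + 3*3)*(-166) - 5 = (-9 + 9)*(-166) - 5 = 0*(-166) - 5 = 0 - 5 = -5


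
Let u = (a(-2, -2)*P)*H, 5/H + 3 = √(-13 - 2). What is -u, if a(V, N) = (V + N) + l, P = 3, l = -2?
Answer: -45/4 - 15*I*√15/4 ≈ -11.25 - 14.524*I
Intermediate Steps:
a(V, N) = -2 + N + V (a(V, N) = (V + N) - 2 = (N + V) - 2 = -2 + N + V)
H = 5/(-3 + I*√15) (H = 5/(-3 + √(-13 - 2)) = 5/(-3 + √(-15)) = 5/(-3 + I*√15) ≈ -0.625 - 0.80687*I)
u = 45/4 + 15*I*√15/4 (u = ((-2 - 2 - 2)*3)*(-5/8 - 5*I*√15/24) = (-6*3)*(-5/8 - 5*I*√15/24) = -18*(-5/8 - 5*I*√15/24) = 45/4 + 15*I*√15/4 ≈ 11.25 + 14.524*I)
-u = -(45/4 + 15*I*√15/4) = -45/4 - 15*I*√15/4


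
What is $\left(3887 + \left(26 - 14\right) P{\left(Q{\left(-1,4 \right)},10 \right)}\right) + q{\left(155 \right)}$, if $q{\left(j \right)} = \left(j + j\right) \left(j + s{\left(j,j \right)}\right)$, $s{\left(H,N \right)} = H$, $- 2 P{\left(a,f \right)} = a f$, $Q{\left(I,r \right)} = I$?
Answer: $100047$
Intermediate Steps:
$P{\left(a,f \right)} = - \frac{a f}{2}$
$q{\left(j \right)} = 4 j^{2}$ ($q{\left(j \right)} = \left(j + j\right) \left(j + j\right) = 2 j 2 j = 4 j^{2}$)
$\left(3887 + \left(26 - 14\right) P{\left(Q{\left(-1,4 \right)},10 \right)}\right) + q{\left(155 \right)} = \left(3887 + \left(26 - 14\right) \left(\left(- \frac{1}{2}\right) \left(-1\right) 10\right)\right) + 4 \cdot 155^{2} = \left(3887 + 12 \cdot 5\right) + 4 \cdot 24025 = \left(3887 + 60\right) + 96100 = 3947 + 96100 = 100047$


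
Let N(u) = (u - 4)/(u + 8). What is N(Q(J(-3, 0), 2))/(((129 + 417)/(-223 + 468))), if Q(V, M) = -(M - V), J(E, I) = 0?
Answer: -35/78 ≈ -0.44872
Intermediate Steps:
Q(V, M) = V - M
N(u) = (-4 + u)/(8 + u)
N(Q(J(-3, 0), 2))/(((129 + 417)/(-223 + 468))) = ((-4 + (0 - 1*2))/(8 + (0 - 1*2)))/(((129 + 417)/(-223 + 468))) = ((-4 + (0 - 2))/(8 + (0 - 2)))/((546/245)) = ((-4 - 2)/(8 - 2))/((546*(1/245))) = (-6/6)/(78/35) = ((⅙)*(-6))*(35/78) = -1*35/78 = -35/78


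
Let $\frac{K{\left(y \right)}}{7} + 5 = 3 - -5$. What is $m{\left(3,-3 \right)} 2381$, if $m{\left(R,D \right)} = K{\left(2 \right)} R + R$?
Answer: $157146$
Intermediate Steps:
$K{\left(y \right)} = 21$ ($K{\left(y \right)} = -35 + 7 \left(3 - -5\right) = -35 + 7 \left(3 + 5\right) = -35 + 7 \cdot 8 = -35 + 56 = 21$)
$m{\left(R,D \right)} = 22 R$ ($m{\left(R,D \right)} = 21 R + R = 22 R$)
$m{\left(3,-3 \right)} 2381 = 22 \cdot 3 \cdot 2381 = 66 \cdot 2381 = 157146$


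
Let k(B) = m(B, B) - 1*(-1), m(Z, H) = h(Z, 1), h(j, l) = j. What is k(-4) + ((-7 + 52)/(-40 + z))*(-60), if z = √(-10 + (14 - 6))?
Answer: 5733/89 + 150*I*√2/89 ≈ 64.416 + 2.3835*I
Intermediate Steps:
m(Z, H) = Z
k(B) = 1 + B (k(B) = B - 1*(-1) = B + 1 = 1 + B)
z = I*√2 (z = √(-10 + 8) = √(-2) = I*√2 ≈ 1.4142*I)
k(-4) + ((-7 + 52)/(-40 + z))*(-60) = (1 - 4) + ((-7 + 52)/(-40 + I*√2))*(-60) = -3 + (45/(-40 + I*√2))*(-60) = -3 - 2700/(-40 + I*√2)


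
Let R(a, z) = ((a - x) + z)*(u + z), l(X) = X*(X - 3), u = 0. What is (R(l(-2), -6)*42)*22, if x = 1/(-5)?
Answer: -116424/5 ≈ -23285.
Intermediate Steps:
x = -1/5 ≈ -0.20000
l(X) = X*(-3 + X)
R(a, z) = z*(1/5 + a + z) (R(a, z) = ((a - 1*(-1/5)) + z)*(0 + z) = ((a + 1/5) + z)*z = ((1/5 + a) + z)*z = (1/5 + a + z)*z = z*(1/5 + a + z))
(R(l(-2), -6)*42)*22 = (-6*(1/5 - 2*(-3 - 2) - 6)*42)*22 = (-6*(1/5 - 2*(-5) - 6)*42)*22 = (-6*(1/5 + 10 - 6)*42)*22 = (-6*21/5*42)*22 = -126/5*42*22 = -5292/5*22 = -116424/5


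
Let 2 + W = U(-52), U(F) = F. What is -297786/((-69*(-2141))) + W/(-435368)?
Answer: -21606419647/10719413212 ≈ -2.0156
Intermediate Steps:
W = -54 (W = -2 - 52 = -54)
-297786/((-69*(-2141))) + W/(-435368) = -297786/((-69*(-2141))) - 54/(-435368) = -297786/147729 - 54*(-1/435368) = -297786*1/147729 + 27/217684 = -99262/49243 + 27/217684 = -21606419647/10719413212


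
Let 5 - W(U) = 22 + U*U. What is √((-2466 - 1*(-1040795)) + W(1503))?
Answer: 3*I*√135633 ≈ 1104.9*I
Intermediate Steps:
W(U) = -17 - U² (W(U) = 5 - (22 + U*U) = 5 - (22 + U²) = 5 + (-22 - U²) = -17 - U²)
√((-2466 - 1*(-1040795)) + W(1503)) = √((-2466 - 1*(-1040795)) + (-17 - 1*1503²)) = √((-2466 + 1040795) + (-17 - 1*2259009)) = √(1038329 + (-17 - 2259009)) = √(1038329 - 2259026) = √(-1220697) = 3*I*√135633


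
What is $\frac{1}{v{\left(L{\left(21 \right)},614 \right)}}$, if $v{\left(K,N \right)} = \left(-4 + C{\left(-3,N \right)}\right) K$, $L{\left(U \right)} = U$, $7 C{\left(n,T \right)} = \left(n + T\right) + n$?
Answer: $\frac{1}{1740} \approx 0.00057471$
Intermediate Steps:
$C{\left(n,T \right)} = \frac{T}{7} + \frac{2 n}{7}$ ($C{\left(n,T \right)} = \frac{\left(n + T\right) + n}{7} = \frac{\left(T + n\right) + n}{7} = \frac{T + 2 n}{7} = \frac{T}{7} + \frac{2 n}{7}$)
$v{\left(K,N \right)} = K \left(- \frac{34}{7} + \frac{N}{7}\right)$ ($v{\left(K,N \right)} = \left(-4 + \left(\frac{N}{7} + \frac{2}{7} \left(-3\right)\right)\right) K = \left(-4 + \left(\frac{N}{7} - \frac{6}{7}\right)\right) K = \left(-4 + \left(- \frac{6}{7} + \frac{N}{7}\right)\right) K = \left(- \frac{34}{7} + \frac{N}{7}\right) K = K \left(- \frac{34}{7} + \frac{N}{7}\right)$)
$\frac{1}{v{\left(L{\left(21 \right)},614 \right)}} = \frac{1}{\frac{1}{7} \cdot 21 \left(-34 + 614\right)} = \frac{1}{\frac{1}{7} \cdot 21 \cdot 580} = \frac{1}{1740}$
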